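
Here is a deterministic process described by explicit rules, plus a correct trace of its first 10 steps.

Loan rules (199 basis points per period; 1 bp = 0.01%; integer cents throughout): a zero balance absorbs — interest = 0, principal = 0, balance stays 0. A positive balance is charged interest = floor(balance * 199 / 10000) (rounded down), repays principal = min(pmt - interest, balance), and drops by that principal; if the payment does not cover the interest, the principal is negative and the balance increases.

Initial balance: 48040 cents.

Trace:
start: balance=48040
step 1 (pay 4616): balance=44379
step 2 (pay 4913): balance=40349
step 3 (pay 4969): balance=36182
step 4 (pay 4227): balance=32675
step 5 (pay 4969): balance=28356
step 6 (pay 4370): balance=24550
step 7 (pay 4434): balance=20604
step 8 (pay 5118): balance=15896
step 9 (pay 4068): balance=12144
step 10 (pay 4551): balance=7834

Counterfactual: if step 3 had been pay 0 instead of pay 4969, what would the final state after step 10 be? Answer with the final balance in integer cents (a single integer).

(re-executing from step 3 with the substitution; state before step 3: balance=40349)
step 3 (pay 0): balance=41151
step 4 (pay 4227): balance=37742
step 5 (pay 4969): balance=33524
step 6 (pay 4370): balance=29821
step 7 (pay 4434): balance=25980
step 8 (pay 5118): balance=21379
step 9 (pay 4068): balance=17736
step 10 (pay 4551): balance=13537

13537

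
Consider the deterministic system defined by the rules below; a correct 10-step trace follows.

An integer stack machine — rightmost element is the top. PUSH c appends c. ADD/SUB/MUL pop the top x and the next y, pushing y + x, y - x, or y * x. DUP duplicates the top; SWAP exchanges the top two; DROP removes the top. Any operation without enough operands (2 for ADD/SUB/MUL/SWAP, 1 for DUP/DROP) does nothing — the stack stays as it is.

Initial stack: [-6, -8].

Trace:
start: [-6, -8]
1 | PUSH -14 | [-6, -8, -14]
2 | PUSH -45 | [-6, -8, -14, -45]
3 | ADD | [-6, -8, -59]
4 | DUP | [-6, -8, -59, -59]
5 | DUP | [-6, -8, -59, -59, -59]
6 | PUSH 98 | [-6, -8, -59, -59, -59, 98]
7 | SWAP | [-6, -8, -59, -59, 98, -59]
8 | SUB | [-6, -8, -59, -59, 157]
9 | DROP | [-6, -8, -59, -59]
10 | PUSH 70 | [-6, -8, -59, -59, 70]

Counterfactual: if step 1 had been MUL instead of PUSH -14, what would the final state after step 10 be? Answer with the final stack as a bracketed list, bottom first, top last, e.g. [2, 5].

[3, 3, 70]

(re-executing from step 1 with the substitution; state before step 1: [-6, -8])
1 | MUL | [48]
2 | PUSH -45 | [48, -45]
3 | ADD | [3]
4 | DUP | [3, 3]
5 | DUP | [3, 3, 3]
6 | PUSH 98 | [3, 3, 3, 98]
7 | SWAP | [3, 3, 98, 3]
8 | SUB | [3, 3, 95]
9 | DROP | [3, 3]
10 | PUSH 70 | [3, 3, 70]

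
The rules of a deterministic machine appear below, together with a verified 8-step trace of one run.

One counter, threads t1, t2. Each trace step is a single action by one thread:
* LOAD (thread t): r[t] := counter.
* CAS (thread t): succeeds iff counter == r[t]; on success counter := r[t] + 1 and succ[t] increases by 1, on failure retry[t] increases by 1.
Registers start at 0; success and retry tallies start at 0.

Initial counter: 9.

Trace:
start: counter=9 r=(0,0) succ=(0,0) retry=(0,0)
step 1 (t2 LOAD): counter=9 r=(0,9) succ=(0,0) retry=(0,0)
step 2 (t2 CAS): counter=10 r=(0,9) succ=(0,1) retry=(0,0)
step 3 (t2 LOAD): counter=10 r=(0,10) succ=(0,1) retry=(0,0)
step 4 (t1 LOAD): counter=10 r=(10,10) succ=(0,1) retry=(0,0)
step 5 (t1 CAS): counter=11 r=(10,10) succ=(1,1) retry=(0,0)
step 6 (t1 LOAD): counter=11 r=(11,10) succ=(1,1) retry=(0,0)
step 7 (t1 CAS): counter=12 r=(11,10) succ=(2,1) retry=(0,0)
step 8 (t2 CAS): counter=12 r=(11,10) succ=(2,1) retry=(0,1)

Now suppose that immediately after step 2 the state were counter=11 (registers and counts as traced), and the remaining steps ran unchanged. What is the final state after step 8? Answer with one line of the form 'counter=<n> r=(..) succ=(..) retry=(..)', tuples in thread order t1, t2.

counter=13 r=(12,11) succ=(2,1) retry=(0,1)

state after step 2 := counter=11 r=(0,9) succ=(0,1) retry=(0,0)
step 3 (t2 LOAD): counter=11 r=(0,11) succ=(0,1) retry=(0,0)
step 4 (t1 LOAD): counter=11 r=(11,11) succ=(0,1) retry=(0,0)
step 5 (t1 CAS): counter=12 r=(11,11) succ=(1,1) retry=(0,0)
step 6 (t1 LOAD): counter=12 r=(12,11) succ=(1,1) retry=(0,0)
step 7 (t1 CAS): counter=13 r=(12,11) succ=(2,1) retry=(0,0)
step 8 (t2 CAS): counter=13 r=(12,11) succ=(2,1) retry=(0,1)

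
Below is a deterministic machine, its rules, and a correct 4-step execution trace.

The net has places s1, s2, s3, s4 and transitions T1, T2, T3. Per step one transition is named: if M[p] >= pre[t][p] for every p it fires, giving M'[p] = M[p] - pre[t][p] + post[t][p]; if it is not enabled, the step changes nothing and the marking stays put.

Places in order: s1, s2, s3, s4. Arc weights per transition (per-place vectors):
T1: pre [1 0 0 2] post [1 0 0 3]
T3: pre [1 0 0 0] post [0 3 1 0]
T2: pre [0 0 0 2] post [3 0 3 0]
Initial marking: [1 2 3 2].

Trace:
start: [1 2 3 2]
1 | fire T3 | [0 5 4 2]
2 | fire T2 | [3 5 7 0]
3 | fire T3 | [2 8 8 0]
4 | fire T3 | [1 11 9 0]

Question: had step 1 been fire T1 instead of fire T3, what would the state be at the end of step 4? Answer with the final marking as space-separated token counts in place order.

2 8 8 1

(re-executing from step 1 with the substitution; state before step 1: [1 2 3 2])
1 | fire T1 | [1 2 3 3]
2 | fire T2 | [4 2 6 1]
3 | fire T3 | [3 5 7 1]
4 | fire T3 | [2 8 8 1]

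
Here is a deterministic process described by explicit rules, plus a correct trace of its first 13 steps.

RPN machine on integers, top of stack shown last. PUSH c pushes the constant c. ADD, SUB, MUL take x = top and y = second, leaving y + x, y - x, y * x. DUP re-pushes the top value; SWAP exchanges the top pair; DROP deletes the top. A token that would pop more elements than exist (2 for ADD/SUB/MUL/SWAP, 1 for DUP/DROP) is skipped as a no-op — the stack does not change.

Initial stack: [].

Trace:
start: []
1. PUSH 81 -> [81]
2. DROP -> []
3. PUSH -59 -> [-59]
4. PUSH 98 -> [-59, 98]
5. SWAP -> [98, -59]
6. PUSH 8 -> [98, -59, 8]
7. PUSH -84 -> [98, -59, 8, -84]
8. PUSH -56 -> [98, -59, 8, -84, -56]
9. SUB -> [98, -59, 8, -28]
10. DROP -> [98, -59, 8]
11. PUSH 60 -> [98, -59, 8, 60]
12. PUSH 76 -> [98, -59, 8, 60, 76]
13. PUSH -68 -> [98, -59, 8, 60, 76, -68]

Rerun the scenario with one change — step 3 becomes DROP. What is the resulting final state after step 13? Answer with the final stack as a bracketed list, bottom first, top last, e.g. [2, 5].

[98, 8, 60, 76, -68]

(re-executing from step 3 with the substitution; state before step 3: [])
3. DROP -> []
4. PUSH 98 -> [98]
5. SWAP -> [98]
6. PUSH 8 -> [98, 8]
7. PUSH -84 -> [98, 8, -84]
8. PUSH -56 -> [98, 8, -84, -56]
9. SUB -> [98, 8, -28]
10. DROP -> [98, 8]
11. PUSH 60 -> [98, 8, 60]
12. PUSH 76 -> [98, 8, 60, 76]
13. PUSH -68 -> [98, 8, 60, 76, -68]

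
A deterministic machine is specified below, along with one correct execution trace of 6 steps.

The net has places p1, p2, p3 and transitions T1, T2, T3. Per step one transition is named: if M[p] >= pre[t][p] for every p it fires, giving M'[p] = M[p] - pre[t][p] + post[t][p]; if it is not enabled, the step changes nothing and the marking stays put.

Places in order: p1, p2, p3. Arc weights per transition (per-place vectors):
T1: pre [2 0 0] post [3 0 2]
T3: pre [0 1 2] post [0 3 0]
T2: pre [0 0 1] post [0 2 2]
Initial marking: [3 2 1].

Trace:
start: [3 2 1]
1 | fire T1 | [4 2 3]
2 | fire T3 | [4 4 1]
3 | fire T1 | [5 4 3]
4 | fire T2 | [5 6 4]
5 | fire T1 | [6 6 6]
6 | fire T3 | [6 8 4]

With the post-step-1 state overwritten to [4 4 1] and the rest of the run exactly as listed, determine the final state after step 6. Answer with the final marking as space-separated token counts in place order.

state after step 1 := [4 4 1]
2 | fire T3 | [4 4 1]
3 | fire T1 | [5 4 3]
4 | fire T2 | [5 6 4]
5 | fire T1 | [6 6 6]
6 | fire T3 | [6 8 4]

6 8 4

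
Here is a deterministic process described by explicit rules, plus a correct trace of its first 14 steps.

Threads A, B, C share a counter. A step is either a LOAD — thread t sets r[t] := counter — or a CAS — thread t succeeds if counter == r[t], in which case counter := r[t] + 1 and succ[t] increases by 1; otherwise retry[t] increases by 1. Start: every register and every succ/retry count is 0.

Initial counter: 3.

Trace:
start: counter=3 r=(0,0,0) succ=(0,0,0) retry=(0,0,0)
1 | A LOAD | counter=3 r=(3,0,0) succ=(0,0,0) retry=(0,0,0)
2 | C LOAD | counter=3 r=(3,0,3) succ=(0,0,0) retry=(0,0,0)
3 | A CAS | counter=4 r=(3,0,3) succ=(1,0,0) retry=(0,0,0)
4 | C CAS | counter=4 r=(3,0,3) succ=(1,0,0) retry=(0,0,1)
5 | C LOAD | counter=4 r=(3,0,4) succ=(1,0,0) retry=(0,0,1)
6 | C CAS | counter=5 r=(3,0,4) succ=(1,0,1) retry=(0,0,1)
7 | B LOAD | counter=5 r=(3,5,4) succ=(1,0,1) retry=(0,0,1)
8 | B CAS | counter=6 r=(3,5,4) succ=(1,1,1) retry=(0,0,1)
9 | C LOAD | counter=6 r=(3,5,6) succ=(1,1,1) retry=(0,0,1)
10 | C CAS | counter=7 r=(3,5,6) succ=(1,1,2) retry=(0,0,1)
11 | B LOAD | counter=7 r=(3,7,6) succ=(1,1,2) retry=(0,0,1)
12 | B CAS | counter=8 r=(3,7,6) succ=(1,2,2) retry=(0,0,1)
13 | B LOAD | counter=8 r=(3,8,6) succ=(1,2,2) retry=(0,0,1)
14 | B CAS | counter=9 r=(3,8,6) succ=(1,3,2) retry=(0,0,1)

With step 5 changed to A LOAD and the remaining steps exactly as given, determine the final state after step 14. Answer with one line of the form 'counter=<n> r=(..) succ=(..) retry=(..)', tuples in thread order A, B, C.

(re-executing from step 5 with the substitution; state before step 5: counter=4 r=(3,0,3) succ=(1,0,0) retry=(0,0,1))
5 | A LOAD | counter=4 r=(4,0,3) succ=(1,0,0) retry=(0,0,1)
6 | C CAS | counter=4 r=(4,0,3) succ=(1,0,0) retry=(0,0,2)
7 | B LOAD | counter=4 r=(4,4,3) succ=(1,0,0) retry=(0,0,2)
8 | B CAS | counter=5 r=(4,4,3) succ=(1,1,0) retry=(0,0,2)
9 | C LOAD | counter=5 r=(4,4,5) succ=(1,1,0) retry=(0,0,2)
10 | C CAS | counter=6 r=(4,4,5) succ=(1,1,1) retry=(0,0,2)
11 | B LOAD | counter=6 r=(4,6,5) succ=(1,1,1) retry=(0,0,2)
12 | B CAS | counter=7 r=(4,6,5) succ=(1,2,1) retry=(0,0,2)
13 | B LOAD | counter=7 r=(4,7,5) succ=(1,2,1) retry=(0,0,2)
14 | B CAS | counter=8 r=(4,7,5) succ=(1,3,1) retry=(0,0,2)

counter=8 r=(4,7,5) succ=(1,3,1) retry=(0,0,2)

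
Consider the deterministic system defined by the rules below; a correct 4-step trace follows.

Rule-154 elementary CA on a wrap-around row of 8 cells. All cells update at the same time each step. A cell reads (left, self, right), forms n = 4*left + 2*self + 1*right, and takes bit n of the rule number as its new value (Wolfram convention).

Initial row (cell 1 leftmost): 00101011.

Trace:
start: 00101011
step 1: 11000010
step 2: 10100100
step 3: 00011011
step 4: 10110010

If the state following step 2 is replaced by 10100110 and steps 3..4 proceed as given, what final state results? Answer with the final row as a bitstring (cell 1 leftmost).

state after step 2 := 10100110
step 3: 00011100
step 4: 00111010

00111010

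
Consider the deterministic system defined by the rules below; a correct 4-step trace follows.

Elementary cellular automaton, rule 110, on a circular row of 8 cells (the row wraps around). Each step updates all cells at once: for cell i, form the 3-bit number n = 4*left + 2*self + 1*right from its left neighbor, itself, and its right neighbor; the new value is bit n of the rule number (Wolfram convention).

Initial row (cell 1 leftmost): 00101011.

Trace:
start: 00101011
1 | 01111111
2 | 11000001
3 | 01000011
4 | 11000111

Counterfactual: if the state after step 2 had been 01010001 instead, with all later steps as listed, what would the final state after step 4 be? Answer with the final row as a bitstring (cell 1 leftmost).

state after step 2 := 01010001
3 | 11110011
4 | 00010110

00010110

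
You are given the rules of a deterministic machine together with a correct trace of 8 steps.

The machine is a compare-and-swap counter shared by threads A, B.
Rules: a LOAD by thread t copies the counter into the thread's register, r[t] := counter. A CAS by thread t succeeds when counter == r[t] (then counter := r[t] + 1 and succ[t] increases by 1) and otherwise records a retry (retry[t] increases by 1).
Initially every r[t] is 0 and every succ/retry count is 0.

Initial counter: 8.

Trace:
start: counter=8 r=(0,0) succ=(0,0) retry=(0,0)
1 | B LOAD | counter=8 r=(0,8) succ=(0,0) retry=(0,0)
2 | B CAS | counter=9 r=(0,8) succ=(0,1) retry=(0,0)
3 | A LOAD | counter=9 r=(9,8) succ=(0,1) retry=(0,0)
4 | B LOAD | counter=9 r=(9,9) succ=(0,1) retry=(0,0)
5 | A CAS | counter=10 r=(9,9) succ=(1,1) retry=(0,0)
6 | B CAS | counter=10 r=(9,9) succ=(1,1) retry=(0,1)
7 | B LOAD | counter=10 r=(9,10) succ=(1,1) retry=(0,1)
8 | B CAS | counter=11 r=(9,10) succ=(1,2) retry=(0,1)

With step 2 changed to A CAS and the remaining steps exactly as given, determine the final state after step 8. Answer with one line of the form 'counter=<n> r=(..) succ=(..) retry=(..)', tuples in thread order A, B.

counter=10 r=(8,9) succ=(1,1) retry=(1,1)

(re-executing from step 2 with the substitution; state before step 2: counter=8 r=(0,8) succ=(0,0) retry=(0,0))
2 | A CAS | counter=8 r=(0,8) succ=(0,0) retry=(1,0)
3 | A LOAD | counter=8 r=(8,8) succ=(0,0) retry=(1,0)
4 | B LOAD | counter=8 r=(8,8) succ=(0,0) retry=(1,0)
5 | A CAS | counter=9 r=(8,8) succ=(1,0) retry=(1,0)
6 | B CAS | counter=9 r=(8,8) succ=(1,0) retry=(1,1)
7 | B LOAD | counter=9 r=(8,9) succ=(1,0) retry=(1,1)
8 | B CAS | counter=10 r=(8,9) succ=(1,1) retry=(1,1)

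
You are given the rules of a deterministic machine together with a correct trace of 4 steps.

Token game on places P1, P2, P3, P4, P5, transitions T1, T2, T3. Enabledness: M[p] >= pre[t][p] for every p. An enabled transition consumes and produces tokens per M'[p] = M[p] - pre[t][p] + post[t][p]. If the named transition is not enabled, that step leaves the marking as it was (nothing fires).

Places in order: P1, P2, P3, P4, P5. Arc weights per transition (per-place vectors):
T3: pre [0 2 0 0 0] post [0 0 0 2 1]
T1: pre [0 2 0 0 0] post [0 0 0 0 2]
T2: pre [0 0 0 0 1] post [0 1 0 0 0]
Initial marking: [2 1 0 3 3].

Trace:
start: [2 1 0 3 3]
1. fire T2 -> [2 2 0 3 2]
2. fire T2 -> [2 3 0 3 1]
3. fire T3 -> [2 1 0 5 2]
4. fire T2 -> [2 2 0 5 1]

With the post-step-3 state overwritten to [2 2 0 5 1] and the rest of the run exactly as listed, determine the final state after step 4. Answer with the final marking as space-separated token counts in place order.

2 3 0 5 0

state after step 3 := [2 2 0 5 1]
4. fire T2 -> [2 3 0 5 0]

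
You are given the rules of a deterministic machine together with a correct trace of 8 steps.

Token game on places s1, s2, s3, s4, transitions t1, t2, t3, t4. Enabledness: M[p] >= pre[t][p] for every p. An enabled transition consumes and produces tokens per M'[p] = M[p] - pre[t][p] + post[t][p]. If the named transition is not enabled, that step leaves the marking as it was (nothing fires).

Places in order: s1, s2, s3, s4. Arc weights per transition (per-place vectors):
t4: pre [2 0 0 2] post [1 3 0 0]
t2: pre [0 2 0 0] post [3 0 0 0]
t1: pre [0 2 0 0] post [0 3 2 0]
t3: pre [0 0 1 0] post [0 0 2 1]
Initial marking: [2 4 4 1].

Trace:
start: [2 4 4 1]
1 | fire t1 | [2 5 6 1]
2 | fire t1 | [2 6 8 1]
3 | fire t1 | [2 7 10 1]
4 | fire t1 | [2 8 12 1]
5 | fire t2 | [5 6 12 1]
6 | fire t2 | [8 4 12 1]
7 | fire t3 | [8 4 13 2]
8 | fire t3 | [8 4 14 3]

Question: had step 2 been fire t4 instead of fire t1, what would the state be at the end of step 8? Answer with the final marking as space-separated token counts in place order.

(re-executing from step 2 with the substitution; state before step 2: [2 5 6 1])
2 | fire t4 | [2 5 6 1]
3 | fire t1 | [2 6 8 1]
4 | fire t1 | [2 7 10 1]
5 | fire t2 | [5 5 10 1]
6 | fire t2 | [8 3 10 1]
7 | fire t3 | [8 3 11 2]
8 | fire t3 | [8 3 12 3]

8 3 12 3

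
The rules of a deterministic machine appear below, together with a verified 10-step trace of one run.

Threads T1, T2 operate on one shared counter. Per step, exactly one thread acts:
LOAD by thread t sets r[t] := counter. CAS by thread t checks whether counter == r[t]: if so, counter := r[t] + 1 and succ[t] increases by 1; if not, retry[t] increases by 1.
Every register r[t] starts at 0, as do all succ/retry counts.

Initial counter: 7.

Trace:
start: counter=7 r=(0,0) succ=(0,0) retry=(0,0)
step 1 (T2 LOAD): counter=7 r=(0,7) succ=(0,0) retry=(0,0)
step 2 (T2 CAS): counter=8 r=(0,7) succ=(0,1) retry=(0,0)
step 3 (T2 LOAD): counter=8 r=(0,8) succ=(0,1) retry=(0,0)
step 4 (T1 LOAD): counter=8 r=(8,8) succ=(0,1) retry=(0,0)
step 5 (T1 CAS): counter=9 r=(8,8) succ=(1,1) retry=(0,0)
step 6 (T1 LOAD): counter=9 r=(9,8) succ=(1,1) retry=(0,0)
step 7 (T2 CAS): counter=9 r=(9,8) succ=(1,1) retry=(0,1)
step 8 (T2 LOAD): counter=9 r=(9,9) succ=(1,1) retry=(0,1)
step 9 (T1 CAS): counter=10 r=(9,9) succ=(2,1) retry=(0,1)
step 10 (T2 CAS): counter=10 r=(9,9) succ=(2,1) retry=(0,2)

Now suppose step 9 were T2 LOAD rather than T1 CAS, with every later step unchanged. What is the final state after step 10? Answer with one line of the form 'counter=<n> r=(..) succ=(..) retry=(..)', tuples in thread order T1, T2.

(re-executing from step 9 with the substitution; state before step 9: counter=9 r=(9,9) succ=(1,1) retry=(0,1))
step 9 (T2 LOAD): counter=9 r=(9,9) succ=(1,1) retry=(0,1)
step 10 (T2 CAS): counter=10 r=(9,9) succ=(1,2) retry=(0,1)

counter=10 r=(9,9) succ=(1,2) retry=(0,1)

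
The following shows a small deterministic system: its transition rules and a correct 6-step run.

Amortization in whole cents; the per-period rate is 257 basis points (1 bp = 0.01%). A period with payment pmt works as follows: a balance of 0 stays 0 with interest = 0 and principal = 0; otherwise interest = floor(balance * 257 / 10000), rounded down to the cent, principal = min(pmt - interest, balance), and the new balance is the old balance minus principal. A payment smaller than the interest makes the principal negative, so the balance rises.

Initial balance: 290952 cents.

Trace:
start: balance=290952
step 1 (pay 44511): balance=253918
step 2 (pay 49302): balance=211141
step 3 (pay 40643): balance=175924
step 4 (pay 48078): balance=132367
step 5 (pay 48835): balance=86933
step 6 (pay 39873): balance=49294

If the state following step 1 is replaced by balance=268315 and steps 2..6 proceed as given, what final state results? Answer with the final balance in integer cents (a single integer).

65638

state after step 1 := balance=268315
step 2 (pay 49302): balance=225908
step 3 (pay 40643): balance=191070
step 4 (pay 48078): balance=147902
step 5 (pay 48835): balance=102868
step 6 (pay 39873): balance=65638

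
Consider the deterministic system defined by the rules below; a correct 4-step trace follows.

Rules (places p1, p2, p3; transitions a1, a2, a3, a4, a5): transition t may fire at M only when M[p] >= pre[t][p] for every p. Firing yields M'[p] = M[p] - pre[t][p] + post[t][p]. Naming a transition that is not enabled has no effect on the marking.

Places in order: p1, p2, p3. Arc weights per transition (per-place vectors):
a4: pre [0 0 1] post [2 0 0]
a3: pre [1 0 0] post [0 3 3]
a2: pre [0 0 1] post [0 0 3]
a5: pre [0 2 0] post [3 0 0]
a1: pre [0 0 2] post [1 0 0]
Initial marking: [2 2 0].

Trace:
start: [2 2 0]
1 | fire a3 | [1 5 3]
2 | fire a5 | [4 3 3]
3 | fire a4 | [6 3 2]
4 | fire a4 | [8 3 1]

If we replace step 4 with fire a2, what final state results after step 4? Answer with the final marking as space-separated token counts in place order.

(re-executing from step 4 with the substitution; state before step 4: [6 3 2])
4 | fire a2 | [6 3 4]

6 3 4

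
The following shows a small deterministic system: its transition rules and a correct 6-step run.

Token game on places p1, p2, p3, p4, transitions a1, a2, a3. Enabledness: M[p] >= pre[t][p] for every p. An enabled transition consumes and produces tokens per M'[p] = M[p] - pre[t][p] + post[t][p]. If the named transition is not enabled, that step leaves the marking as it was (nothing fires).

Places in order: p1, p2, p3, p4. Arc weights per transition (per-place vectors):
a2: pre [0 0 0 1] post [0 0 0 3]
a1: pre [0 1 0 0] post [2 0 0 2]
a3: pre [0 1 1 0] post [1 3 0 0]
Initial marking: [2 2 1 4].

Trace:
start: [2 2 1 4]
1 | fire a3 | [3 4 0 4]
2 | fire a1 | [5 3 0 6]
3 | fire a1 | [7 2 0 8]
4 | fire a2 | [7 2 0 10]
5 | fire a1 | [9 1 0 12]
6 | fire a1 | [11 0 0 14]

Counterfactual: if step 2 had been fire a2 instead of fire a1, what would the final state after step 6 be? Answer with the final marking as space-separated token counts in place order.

9 1 0 14

(re-executing from step 2 with the substitution; state before step 2: [3 4 0 4])
2 | fire a2 | [3 4 0 6]
3 | fire a1 | [5 3 0 8]
4 | fire a2 | [5 3 0 10]
5 | fire a1 | [7 2 0 12]
6 | fire a1 | [9 1 0 14]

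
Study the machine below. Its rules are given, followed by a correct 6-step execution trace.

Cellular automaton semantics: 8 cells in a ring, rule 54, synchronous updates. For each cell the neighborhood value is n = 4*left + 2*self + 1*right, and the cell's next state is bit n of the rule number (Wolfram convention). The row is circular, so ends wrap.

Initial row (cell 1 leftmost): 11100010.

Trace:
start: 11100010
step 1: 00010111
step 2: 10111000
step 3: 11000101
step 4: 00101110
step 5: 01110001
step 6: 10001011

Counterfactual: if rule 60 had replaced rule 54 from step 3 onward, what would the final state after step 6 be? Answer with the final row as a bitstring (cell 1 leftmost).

00110011

(re-executing steps 3..6 under rule 60; state before step 3: 10111000)
step 3: 11100100
step 4: 10010110
step 5: 11011101
step 6: 00110011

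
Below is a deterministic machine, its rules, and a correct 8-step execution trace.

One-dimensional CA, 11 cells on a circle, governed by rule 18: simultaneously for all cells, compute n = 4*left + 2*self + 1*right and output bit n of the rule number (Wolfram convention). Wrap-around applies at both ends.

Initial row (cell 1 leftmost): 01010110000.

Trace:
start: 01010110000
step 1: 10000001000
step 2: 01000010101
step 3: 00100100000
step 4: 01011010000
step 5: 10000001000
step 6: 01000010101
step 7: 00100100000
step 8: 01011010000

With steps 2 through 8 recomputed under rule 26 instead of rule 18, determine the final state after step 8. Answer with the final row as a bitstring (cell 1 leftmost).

10100000000

(re-executing steps 2..8 under rule 26; state before step 2: 10000001000)
step 2: 01000010101
step 3: 00100100000
step 4: 01011010000
step 5: 10010001000
step 6: 01101010101
step 7: 01000000000
step 8: 10100000000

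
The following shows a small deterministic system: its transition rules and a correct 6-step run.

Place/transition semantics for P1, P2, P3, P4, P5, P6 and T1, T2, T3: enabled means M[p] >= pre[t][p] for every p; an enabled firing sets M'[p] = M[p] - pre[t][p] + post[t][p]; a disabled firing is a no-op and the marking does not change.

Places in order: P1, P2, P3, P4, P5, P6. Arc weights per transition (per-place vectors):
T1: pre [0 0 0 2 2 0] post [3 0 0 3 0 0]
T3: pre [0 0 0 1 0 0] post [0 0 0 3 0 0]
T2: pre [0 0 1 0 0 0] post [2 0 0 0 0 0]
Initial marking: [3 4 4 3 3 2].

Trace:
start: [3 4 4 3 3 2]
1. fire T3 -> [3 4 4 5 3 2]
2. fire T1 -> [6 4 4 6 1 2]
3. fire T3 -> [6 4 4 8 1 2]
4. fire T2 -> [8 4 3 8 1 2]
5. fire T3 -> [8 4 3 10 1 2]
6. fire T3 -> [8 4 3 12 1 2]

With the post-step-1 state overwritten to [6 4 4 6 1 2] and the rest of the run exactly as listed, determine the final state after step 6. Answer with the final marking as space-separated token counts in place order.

8 4 3 12 1 2

state after step 1 := [6 4 4 6 1 2]
2. fire T1 -> [6 4 4 6 1 2]
3. fire T3 -> [6 4 4 8 1 2]
4. fire T2 -> [8 4 3 8 1 2]
5. fire T3 -> [8 4 3 10 1 2]
6. fire T3 -> [8 4 3 12 1 2]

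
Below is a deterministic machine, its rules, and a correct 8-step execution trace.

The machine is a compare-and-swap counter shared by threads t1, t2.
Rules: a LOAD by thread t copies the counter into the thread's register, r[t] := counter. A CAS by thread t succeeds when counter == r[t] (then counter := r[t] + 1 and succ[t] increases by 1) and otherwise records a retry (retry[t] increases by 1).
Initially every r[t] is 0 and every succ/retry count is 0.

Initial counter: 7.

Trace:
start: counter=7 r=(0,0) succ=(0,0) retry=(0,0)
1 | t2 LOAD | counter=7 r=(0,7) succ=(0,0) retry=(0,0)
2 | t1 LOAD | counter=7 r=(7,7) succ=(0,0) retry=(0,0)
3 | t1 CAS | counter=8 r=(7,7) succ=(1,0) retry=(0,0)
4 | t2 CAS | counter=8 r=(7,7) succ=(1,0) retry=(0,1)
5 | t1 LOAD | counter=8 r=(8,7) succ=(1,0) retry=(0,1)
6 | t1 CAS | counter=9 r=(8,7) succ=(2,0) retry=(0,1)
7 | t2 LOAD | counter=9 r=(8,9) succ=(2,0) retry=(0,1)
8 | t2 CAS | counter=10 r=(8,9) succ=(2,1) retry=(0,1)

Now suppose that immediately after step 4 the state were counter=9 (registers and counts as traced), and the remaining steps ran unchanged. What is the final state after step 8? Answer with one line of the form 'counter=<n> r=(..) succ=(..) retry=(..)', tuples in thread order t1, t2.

counter=11 r=(9,10) succ=(2,1) retry=(0,1)

state after step 4 := counter=9 r=(7,7) succ=(1,0) retry=(0,1)
5 | t1 LOAD | counter=9 r=(9,7) succ=(1,0) retry=(0,1)
6 | t1 CAS | counter=10 r=(9,7) succ=(2,0) retry=(0,1)
7 | t2 LOAD | counter=10 r=(9,10) succ=(2,0) retry=(0,1)
8 | t2 CAS | counter=11 r=(9,10) succ=(2,1) retry=(0,1)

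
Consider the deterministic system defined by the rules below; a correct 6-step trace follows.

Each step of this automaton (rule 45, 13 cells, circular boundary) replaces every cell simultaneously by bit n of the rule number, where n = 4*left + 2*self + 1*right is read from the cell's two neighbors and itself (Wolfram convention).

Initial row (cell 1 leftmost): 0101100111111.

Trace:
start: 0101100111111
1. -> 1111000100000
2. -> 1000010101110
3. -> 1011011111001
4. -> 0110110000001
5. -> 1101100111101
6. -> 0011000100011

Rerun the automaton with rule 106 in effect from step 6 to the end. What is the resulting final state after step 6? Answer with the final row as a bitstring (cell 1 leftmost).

0111101100111

(re-executing step 6 under rule 106; state before step 6: 1101100111101)
6. -> 0111101100111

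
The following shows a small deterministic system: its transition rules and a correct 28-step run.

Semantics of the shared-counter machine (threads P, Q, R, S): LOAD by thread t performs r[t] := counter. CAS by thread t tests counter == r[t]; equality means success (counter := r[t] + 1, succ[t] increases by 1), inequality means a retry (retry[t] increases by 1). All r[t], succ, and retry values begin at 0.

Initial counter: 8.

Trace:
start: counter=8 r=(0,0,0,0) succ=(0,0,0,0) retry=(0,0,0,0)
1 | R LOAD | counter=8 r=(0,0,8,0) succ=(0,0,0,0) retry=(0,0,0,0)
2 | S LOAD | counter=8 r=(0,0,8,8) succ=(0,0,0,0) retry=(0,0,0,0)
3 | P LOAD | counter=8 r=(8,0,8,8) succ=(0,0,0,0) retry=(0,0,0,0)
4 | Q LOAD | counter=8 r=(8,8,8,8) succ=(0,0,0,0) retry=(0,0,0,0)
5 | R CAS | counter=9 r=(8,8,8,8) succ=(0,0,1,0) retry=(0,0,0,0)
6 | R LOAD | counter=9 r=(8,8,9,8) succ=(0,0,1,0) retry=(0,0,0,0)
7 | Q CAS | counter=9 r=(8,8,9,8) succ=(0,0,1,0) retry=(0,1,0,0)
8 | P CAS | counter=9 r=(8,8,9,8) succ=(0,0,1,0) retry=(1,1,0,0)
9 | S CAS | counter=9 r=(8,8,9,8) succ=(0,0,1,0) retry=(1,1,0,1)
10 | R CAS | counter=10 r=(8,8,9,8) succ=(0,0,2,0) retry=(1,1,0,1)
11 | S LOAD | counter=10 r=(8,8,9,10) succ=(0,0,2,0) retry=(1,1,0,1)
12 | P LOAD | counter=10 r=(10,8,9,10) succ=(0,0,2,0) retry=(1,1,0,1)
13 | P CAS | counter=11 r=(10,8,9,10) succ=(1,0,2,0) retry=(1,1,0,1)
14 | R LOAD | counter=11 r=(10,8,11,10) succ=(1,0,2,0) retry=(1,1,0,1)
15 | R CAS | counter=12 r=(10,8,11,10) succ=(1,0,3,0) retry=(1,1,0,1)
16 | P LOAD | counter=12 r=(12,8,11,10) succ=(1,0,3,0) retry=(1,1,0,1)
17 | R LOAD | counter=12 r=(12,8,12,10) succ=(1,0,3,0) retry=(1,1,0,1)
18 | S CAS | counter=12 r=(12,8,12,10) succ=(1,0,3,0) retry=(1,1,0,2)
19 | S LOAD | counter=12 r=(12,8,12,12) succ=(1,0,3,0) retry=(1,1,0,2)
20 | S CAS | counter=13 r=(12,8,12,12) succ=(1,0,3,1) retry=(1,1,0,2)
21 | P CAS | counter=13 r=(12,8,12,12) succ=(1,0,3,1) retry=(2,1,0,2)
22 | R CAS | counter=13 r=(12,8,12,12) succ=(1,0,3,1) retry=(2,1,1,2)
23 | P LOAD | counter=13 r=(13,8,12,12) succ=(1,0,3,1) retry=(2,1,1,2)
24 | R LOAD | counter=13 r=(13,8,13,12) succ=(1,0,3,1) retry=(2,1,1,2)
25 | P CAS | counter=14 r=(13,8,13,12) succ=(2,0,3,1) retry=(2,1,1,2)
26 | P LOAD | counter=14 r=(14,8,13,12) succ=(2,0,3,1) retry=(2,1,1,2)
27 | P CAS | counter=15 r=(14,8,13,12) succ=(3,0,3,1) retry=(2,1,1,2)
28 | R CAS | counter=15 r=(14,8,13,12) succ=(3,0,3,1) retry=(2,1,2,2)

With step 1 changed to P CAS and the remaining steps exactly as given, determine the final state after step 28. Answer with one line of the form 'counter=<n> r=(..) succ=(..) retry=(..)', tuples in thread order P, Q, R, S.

(re-executing from step 1 with the substitution; state before step 1: counter=8 r=(0,0,0,0) succ=(0,0,0,0) retry=(0,0,0,0))
1 | P CAS | counter=8 r=(0,0,0,0) succ=(0,0,0,0) retry=(1,0,0,0)
2 | S LOAD | counter=8 r=(0,0,0,8) succ=(0,0,0,0) retry=(1,0,0,0)
3 | P LOAD | counter=8 r=(8,0,0,8) succ=(0,0,0,0) retry=(1,0,0,0)
4 | Q LOAD | counter=8 r=(8,8,0,8) succ=(0,0,0,0) retry=(1,0,0,0)
5 | R CAS | counter=8 r=(8,8,0,8) succ=(0,0,0,0) retry=(1,0,1,0)
6 | R LOAD | counter=8 r=(8,8,8,8) succ=(0,0,0,0) retry=(1,0,1,0)
7 | Q CAS | counter=9 r=(8,8,8,8) succ=(0,1,0,0) retry=(1,0,1,0)
8 | P CAS | counter=9 r=(8,8,8,8) succ=(0,1,0,0) retry=(2,0,1,0)
9 | S CAS | counter=9 r=(8,8,8,8) succ=(0,1,0,0) retry=(2,0,1,1)
10 | R CAS | counter=9 r=(8,8,8,8) succ=(0,1,0,0) retry=(2,0,2,1)
11 | S LOAD | counter=9 r=(8,8,8,9) succ=(0,1,0,0) retry=(2,0,2,1)
12 | P LOAD | counter=9 r=(9,8,8,9) succ=(0,1,0,0) retry=(2,0,2,1)
13 | P CAS | counter=10 r=(9,8,8,9) succ=(1,1,0,0) retry=(2,0,2,1)
14 | R LOAD | counter=10 r=(9,8,10,9) succ=(1,1,0,0) retry=(2,0,2,1)
15 | R CAS | counter=11 r=(9,8,10,9) succ=(1,1,1,0) retry=(2,0,2,1)
16 | P LOAD | counter=11 r=(11,8,10,9) succ=(1,1,1,0) retry=(2,0,2,1)
17 | R LOAD | counter=11 r=(11,8,11,9) succ=(1,1,1,0) retry=(2,0,2,1)
18 | S CAS | counter=11 r=(11,8,11,9) succ=(1,1,1,0) retry=(2,0,2,2)
19 | S LOAD | counter=11 r=(11,8,11,11) succ=(1,1,1,0) retry=(2,0,2,2)
20 | S CAS | counter=12 r=(11,8,11,11) succ=(1,1,1,1) retry=(2,0,2,2)
21 | P CAS | counter=12 r=(11,8,11,11) succ=(1,1,1,1) retry=(3,0,2,2)
22 | R CAS | counter=12 r=(11,8,11,11) succ=(1,1,1,1) retry=(3,0,3,2)
23 | P LOAD | counter=12 r=(12,8,11,11) succ=(1,1,1,1) retry=(3,0,3,2)
24 | R LOAD | counter=12 r=(12,8,12,11) succ=(1,1,1,1) retry=(3,0,3,2)
25 | P CAS | counter=13 r=(12,8,12,11) succ=(2,1,1,1) retry=(3,0,3,2)
26 | P LOAD | counter=13 r=(13,8,12,11) succ=(2,1,1,1) retry=(3,0,3,2)
27 | P CAS | counter=14 r=(13,8,12,11) succ=(3,1,1,1) retry=(3,0,3,2)
28 | R CAS | counter=14 r=(13,8,12,11) succ=(3,1,1,1) retry=(3,0,4,2)

counter=14 r=(13,8,12,11) succ=(3,1,1,1) retry=(3,0,4,2)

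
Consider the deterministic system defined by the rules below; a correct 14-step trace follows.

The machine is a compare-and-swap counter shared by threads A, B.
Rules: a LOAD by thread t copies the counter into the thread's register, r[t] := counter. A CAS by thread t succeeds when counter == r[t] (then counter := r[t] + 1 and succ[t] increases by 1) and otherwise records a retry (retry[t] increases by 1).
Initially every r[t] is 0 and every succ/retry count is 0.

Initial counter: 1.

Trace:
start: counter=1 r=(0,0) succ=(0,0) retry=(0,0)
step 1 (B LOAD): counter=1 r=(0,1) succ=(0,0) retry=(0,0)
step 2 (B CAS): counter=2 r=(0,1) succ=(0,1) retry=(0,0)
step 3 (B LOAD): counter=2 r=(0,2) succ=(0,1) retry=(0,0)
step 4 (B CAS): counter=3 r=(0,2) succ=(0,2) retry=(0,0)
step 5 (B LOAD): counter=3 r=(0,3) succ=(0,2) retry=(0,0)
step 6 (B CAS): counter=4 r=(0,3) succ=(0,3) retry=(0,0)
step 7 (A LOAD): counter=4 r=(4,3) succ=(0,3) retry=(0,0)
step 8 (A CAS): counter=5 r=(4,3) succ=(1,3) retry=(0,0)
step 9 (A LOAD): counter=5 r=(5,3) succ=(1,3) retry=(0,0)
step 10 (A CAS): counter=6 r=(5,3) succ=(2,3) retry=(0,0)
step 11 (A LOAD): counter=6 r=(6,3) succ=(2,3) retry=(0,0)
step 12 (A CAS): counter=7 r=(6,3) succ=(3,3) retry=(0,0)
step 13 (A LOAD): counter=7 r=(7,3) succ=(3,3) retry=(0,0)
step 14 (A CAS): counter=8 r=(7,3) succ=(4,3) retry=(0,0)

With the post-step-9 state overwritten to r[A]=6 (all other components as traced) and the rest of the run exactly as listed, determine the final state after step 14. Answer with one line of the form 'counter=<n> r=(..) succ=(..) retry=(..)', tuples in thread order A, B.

state after step 9 := counter=5 r=(6,3) succ=(1,3) retry=(0,0)
step 10 (A CAS): counter=5 r=(6,3) succ=(1,3) retry=(1,0)
step 11 (A LOAD): counter=5 r=(5,3) succ=(1,3) retry=(1,0)
step 12 (A CAS): counter=6 r=(5,3) succ=(2,3) retry=(1,0)
step 13 (A LOAD): counter=6 r=(6,3) succ=(2,3) retry=(1,0)
step 14 (A CAS): counter=7 r=(6,3) succ=(3,3) retry=(1,0)

counter=7 r=(6,3) succ=(3,3) retry=(1,0)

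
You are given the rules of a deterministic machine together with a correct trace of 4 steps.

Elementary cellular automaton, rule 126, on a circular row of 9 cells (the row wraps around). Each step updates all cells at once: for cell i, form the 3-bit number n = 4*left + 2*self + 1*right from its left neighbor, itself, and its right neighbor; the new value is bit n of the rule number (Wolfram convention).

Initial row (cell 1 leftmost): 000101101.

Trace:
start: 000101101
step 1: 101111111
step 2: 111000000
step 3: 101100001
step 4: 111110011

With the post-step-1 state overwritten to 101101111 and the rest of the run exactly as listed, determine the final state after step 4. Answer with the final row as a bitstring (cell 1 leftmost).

state after step 1 := 101101111
step 2: 111111000
step 3: 100001101
step 4: 110011111

110011111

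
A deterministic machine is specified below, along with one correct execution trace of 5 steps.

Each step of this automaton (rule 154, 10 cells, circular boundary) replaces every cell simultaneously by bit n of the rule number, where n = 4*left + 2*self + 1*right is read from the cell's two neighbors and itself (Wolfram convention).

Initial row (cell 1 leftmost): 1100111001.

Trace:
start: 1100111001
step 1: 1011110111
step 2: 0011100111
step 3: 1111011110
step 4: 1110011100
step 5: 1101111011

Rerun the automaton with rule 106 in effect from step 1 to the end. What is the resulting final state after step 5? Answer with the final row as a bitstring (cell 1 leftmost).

(re-executing steps 1..5 under rule 106; state before step 1: 1100111001)
step 1: 0101101011
step 2: 1011110111
step 3: 1110011100
step 4: 1010110101
step 5: 1101111011

1101111011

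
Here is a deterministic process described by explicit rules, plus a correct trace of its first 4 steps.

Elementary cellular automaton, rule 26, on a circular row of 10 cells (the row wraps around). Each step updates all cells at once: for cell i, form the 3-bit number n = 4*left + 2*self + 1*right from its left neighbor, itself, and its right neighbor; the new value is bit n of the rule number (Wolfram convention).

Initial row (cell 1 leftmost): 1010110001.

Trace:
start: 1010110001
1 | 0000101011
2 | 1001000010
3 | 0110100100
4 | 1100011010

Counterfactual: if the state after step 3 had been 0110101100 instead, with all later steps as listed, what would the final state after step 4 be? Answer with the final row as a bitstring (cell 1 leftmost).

1100001010

state after step 3 := 0110101100
4 | 1100001010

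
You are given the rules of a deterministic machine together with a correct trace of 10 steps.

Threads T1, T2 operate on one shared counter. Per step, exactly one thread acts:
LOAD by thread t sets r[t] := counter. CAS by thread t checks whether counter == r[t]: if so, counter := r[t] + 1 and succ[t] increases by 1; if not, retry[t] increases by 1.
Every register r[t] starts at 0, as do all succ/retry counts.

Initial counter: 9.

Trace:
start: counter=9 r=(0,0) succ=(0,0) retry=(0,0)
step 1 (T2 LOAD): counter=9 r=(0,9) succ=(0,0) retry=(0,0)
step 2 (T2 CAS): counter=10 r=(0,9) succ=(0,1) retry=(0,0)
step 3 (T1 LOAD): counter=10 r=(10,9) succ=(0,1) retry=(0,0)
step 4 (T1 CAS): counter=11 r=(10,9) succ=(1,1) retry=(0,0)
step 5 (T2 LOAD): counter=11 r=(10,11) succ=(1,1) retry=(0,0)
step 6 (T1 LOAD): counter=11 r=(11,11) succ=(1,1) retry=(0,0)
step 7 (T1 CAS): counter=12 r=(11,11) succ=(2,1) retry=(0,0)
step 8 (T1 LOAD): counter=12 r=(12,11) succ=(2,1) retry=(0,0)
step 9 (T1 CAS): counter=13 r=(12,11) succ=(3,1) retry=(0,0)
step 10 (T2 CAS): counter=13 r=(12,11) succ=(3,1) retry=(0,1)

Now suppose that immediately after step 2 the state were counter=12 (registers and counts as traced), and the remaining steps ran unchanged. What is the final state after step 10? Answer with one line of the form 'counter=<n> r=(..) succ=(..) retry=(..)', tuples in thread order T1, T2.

state after step 2 := counter=12 r=(0,9) succ=(0,1) retry=(0,0)
step 3 (T1 LOAD): counter=12 r=(12,9) succ=(0,1) retry=(0,0)
step 4 (T1 CAS): counter=13 r=(12,9) succ=(1,1) retry=(0,0)
step 5 (T2 LOAD): counter=13 r=(12,13) succ=(1,1) retry=(0,0)
step 6 (T1 LOAD): counter=13 r=(13,13) succ=(1,1) retry=(0,0)
step 7 (T1 CAS): counter=14 r=(13,13) succ=(2,1) retry=(0,0)
step 8 (T1 LOAD): counter=14 r=(14,13) succ=(2,1) retry=(0,0)
step 9 (T1 CAS): counter=15 r=(14,13) succ=(3,1) retry=(0,0)
step 10 (T2 CAS): counter=15 r=(14,13) succ=(3,1) retry=(0,1)

counter=15 r=(14,13) succ=(3,1) retry=(0,1)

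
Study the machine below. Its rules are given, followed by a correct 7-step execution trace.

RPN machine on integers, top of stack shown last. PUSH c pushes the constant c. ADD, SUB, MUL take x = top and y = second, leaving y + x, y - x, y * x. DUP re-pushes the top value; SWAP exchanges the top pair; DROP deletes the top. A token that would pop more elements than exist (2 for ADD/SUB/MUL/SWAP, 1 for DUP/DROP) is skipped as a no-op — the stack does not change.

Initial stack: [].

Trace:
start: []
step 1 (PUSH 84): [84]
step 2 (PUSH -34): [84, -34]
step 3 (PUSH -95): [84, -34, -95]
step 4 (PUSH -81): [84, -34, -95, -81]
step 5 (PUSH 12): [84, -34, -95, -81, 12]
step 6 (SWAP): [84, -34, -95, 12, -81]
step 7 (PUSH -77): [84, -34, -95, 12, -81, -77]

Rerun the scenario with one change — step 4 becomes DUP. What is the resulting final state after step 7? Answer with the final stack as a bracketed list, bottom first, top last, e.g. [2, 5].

(re-executing from step 4 with the substitution; state before step 4: [84, -34, -95])
step 4 (DUP): [84, -34, -95, -95]
step 5 (PUSH 12): [84, -34, -95, -95, 12]
step 6 (SWAP): [84, -34, -95, 12, -95]
step 7 (PUSH -77): [84, -34, -95, 12, -95, -77]

[84, -34, -95, 12, -95, -77]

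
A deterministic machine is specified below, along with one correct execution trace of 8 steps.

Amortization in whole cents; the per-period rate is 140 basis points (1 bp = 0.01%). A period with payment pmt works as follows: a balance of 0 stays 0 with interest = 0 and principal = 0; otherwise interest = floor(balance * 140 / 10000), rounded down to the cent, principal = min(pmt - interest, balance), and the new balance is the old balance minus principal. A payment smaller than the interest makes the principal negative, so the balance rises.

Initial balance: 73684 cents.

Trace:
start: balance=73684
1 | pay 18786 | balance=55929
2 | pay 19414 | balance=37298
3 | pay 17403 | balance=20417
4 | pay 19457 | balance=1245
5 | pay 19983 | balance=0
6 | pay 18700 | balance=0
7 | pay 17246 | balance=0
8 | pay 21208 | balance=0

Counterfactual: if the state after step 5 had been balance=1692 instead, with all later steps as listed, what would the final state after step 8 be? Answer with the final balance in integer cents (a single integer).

state after step 5 := balance=1692
6 | pay 18700 | balance=0
7 | pay 17246 | balance=0
8 | pay 21208 | balance=0

0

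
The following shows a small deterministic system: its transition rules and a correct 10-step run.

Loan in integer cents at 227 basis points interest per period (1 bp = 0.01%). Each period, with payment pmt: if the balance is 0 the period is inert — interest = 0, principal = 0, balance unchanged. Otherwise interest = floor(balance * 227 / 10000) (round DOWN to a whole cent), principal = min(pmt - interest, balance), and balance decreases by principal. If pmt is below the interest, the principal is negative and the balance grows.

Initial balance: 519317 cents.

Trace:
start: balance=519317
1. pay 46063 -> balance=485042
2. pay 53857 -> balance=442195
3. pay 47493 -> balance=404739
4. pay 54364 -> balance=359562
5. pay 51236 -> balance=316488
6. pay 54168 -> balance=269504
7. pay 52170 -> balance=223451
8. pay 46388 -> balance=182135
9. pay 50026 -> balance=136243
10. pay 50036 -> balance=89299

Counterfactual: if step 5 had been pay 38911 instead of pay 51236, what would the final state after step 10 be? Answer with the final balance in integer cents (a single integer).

(re-executing from step 5 with the substitution; state before step 5: balance=359562)
5. pay 38911 -> balance=328813
6. pay 54168 -> balance=282109
7. pay 52170 -> balance=236342
8. pay 46388 -> balance=195318
9. pay 50026 -> balance=149725
10. pay 50036 -> balance=103087

103087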